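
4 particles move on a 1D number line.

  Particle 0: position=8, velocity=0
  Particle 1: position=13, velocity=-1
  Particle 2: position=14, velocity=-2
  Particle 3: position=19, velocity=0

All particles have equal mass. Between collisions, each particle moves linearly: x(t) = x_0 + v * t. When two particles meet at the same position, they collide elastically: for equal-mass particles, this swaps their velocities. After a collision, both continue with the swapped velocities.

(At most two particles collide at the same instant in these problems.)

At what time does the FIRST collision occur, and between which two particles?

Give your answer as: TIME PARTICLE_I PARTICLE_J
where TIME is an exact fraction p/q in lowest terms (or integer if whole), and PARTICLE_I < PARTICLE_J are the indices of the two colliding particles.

Answer: 1 1 2

Derivation:
Pair (0,1): pos 8,13 vel 0,-1 -> gap=5, closing at 1/unit, collide at t=5
Pair (1,2): pos 13,14 vel -1,-2 -> gap=1, closing at 1/unit, collide at t=1
Pair (2,3): pos 14,19 vel -2,0 -> not approaching (rel speed -2 <= 0)
Earliest collision: t=1 between 1 and 2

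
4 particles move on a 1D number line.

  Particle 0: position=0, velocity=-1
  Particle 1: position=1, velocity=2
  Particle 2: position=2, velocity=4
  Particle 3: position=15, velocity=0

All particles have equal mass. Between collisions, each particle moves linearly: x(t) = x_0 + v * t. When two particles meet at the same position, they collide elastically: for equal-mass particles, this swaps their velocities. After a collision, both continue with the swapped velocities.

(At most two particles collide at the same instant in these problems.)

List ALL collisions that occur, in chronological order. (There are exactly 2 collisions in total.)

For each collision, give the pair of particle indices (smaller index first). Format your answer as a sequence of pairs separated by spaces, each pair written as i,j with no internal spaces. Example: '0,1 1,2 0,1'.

Answer: 2,3 1,2

Derivation:
Collision at t=13/4: particles 2 and 3 swap velocities; positions: p0=-13/4 p1=15/2 p2=15 p3=15; velocities now: v0=-1 v1=2 v2=0 v3=4
Collision at t=7: particles 1 and 2 swap velocities; positions: p0=-7 p1=15 p2=15 p3=30; velocities now: v0=-1 v1=0 v2=2 v3=4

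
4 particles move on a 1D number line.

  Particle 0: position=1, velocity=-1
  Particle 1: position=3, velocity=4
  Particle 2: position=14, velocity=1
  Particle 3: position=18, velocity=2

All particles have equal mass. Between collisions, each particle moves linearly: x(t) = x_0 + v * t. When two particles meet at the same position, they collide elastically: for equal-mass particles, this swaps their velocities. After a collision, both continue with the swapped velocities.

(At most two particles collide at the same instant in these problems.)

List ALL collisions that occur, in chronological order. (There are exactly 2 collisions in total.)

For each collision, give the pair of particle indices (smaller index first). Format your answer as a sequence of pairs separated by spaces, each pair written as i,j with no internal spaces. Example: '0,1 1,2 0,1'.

Answer: 1,2 2,3

Derivation:
Collision at t=11/3: particles 1 and 2 swap velocities; positions: p0=-8/3 p1=53/3 p2=53/3 p3=76/3; velocities now: v0=-1 v1=1 v2=4 v3=2
Collision at t=15/2: particles 2 and 3 swap velocities; positions: p0=-13/2 p1=43/2 p2=33 p3=33; velocities now: v0=-1 v1=1 v2=2 v3=4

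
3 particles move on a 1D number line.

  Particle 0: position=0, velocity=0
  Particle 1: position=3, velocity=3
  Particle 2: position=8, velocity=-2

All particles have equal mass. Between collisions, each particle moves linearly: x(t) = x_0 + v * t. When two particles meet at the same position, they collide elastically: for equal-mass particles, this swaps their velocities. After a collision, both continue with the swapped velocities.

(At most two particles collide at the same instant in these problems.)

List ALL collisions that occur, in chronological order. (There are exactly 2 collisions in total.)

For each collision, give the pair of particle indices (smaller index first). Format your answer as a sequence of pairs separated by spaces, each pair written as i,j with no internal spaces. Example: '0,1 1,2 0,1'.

Collision at t=1: particles 1 and 2 swap velocities; positions: p0=0 p1=6 p2=6; velocities now: v0=0 v1=-2 v2=3
Collision at t=4: particles 0 and 1 swap velocities; positions: p0=0 p1=0 p2=15; velocities now: v0=-2 v1=0 v2=3

Answer: 1,2 0,1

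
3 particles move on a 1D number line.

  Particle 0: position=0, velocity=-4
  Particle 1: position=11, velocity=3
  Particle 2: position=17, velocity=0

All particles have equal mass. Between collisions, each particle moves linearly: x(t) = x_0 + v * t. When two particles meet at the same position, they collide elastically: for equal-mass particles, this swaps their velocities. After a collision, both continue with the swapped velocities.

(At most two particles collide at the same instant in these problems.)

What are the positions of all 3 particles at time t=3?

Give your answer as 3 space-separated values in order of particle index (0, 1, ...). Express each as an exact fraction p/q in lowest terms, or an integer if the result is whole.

Answer: -12 17 20

Derivation:
Collision at t=2: particles 1 and 2 swap velocities; positions: p0=-8 p1=17 p2=17; velocities now: v0=-4 v1=0 v2=3
Advance to t=3 (no further collisions before then); velocities: v0=-4 v1=0 v2=3; positions = -12 17 20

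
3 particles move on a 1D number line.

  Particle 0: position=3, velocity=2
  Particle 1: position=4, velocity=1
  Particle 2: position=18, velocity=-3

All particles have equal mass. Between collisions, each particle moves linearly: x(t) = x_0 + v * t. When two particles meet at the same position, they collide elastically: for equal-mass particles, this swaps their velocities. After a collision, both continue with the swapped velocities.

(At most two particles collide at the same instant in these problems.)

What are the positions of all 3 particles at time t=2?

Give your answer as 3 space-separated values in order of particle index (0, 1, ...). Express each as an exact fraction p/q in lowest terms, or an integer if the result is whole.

Collision at t=1: particles 0 and 1 swap velocities; positions: p0=5 p1=5 p2=15; velocities now: v0=1 v1=2 v2=-3
Advance to t=2 (no further collisions before then); velocities: v0=1 v1=2 v2=-3; positions = 6 7 12

Answer: 6 7 12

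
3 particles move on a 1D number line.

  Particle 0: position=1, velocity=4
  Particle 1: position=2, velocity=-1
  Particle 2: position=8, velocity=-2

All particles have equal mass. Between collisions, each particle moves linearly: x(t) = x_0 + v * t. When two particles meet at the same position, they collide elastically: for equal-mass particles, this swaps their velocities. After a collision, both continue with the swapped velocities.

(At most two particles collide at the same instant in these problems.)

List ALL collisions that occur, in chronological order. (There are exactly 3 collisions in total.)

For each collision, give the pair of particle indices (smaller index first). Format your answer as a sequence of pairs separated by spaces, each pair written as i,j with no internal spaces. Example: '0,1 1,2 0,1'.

Answer: 0,1 1,2 0,1

Derivation:
Collision at t=1/5: particles 0 and 1 swap velocities; positions: p0=9/5 p1=9/5 p2=38/5; velocities now: v0=-1 v1=4 v2=-2
Collision at t=7/6: particles 1 and 2 swap velocities; positions: p0=5/6 p1=17/3 p2=17/3; velocities now: v0=-1 v1=-2 v2=4
Collision at t=6: particles 0 and 1 swap velocities; positions: p0=-4 p1=-4 p2=25; velocities now: v0=-2 v1=-1 v2=4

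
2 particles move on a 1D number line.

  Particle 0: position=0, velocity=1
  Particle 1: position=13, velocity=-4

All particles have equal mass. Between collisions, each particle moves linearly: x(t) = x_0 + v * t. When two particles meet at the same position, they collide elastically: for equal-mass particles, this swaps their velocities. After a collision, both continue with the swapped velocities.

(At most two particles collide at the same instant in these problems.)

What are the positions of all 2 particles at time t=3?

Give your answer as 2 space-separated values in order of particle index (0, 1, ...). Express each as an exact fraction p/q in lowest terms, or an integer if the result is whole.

Answer: 1 3

Derivation:
Collision at t=13/5: particles 0 and 1 swap velocities; positions: p0=13/5 p1=13/5; velocities now: v0=-4 v1=1
Advance to t=3 (no further collisions before then); velocities: v0=-4 v1=1; positions = 1 3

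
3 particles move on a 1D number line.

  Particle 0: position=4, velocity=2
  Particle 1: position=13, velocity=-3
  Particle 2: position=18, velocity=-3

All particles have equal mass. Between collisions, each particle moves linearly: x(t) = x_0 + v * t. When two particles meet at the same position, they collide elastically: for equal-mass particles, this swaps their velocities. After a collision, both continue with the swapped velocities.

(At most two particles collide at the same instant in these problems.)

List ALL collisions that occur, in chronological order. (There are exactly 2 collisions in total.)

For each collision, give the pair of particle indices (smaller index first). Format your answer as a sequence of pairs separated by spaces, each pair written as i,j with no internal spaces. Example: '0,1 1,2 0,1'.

Collision at t=9/5: particles 0 and 1 swap velocities; positions: p0=38/5 p1=38/5 p2=63/5; velocities now: v0=-3 v1=2 v2=-3
Collision at t=14/5: particles 1 and 2 swap velocities; positions: p0=23/5 p1=48/5 p2=48/5; velocities now: v0=-3 v1=-3 v2=2

Answer: 0,1 1,2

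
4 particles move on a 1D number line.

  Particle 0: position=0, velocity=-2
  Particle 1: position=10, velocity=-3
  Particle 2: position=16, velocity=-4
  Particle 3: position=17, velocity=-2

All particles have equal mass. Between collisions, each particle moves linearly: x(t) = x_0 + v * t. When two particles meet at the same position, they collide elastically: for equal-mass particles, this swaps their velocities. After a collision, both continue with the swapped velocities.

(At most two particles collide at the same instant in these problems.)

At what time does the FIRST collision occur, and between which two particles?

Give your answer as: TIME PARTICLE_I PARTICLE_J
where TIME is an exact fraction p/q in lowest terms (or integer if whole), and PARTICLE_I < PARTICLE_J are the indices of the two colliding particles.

Answer: 6 1 2

Derivation:
Pair (0,1): pos 0,10 vel -2,-3 -> gap=10, closing at 1/unit, collide at t=10
Pair (1,2): pos 10,16 vel -3,-4 -> gap=6, closing at 1/unit, collide at t=6
Pair (2,3): pos 16,17 vel -4,-2 -> not approaching (rel speed -2 <= 0)
Earliest collision: t=6 between 1 and 2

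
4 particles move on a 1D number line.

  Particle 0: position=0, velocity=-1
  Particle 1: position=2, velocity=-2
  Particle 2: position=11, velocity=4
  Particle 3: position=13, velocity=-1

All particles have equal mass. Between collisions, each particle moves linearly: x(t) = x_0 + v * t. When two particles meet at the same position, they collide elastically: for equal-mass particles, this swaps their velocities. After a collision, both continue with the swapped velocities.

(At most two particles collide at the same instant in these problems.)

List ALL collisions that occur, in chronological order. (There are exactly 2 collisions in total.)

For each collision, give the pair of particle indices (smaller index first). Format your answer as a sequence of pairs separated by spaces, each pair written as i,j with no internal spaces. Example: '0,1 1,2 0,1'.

Answer: 2,3 0,1

Derivation:
Collision at t=2/5: particles 2 and 3 swap velocities; positions: p0=-2/5 p1=6/5 p2=63/5 p3=63/5; velocities now: v0=-1 v1=-2 v2=-1 v3=4
Collision at t=2: particles 0 and 1 swap velocities; positions: p0=-2 p1=-2 p2=11 p3=19; velocities now: v0=-2 v1=-1 v2=-1 v3=4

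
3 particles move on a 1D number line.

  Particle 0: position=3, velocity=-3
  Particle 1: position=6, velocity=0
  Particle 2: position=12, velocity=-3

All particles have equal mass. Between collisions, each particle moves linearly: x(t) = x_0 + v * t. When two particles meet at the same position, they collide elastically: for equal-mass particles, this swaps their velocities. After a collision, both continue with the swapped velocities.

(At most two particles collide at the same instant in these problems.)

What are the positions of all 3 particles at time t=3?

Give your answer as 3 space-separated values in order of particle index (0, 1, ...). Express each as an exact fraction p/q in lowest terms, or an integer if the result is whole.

Answer: -6 3 6

Derivation:
Collision at t=2: particles 1 and 2 swap velocities; positions: p0=-3 p1=6 p2=6; velocities now: v0=-3 v1=-3 v2=0
Advance to t=3 (no further collisions before then); velocities: v0=-3 v1=-3 v2=0; positions = -6 3 6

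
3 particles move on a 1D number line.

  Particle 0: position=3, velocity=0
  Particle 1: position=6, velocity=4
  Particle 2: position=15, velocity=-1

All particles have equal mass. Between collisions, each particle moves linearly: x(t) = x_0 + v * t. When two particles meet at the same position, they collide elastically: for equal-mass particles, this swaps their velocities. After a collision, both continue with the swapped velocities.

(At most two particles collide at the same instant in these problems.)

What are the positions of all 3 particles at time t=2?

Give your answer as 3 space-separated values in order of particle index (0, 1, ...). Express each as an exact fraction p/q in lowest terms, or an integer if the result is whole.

Collision at t=9/5: particles 1 and 2 swap velocities; positions: p0=3 p1=66/5 p2=66/5; velocities now: v0=0 v1=-1 v2=4
Advance to t=2 (no further collisions before then); velocities: v0=0 v1=-1 v2=4; positions = 3 13 14

Answer: 3 13 14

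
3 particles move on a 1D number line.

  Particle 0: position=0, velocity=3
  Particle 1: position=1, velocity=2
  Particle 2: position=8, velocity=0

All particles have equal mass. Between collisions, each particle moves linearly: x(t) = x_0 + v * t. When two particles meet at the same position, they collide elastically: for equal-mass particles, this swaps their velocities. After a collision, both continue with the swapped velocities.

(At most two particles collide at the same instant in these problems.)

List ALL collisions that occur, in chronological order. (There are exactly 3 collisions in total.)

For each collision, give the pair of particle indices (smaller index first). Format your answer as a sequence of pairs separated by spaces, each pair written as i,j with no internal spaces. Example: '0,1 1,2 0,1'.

Answer: 0,1 1,2 0,1

Derivation:
Collision at t=1: particles 0 and 1 swap velocities; positions: p0=3 p1=3 p2=8; velocities now: v0=2 v1=3 v2=0
Collision at t=8/3: particles 1 and 2 swap velocities; positions: p0=19/3 p1=8 p2=8; velocities now: v0=2 v1=0 v2=3
Collision at t=7/2: particles 0 and 1 swap velocities; positions: p0=8 p1=8 p2=21/2; velocities now: v0=0 v1=2 v2=3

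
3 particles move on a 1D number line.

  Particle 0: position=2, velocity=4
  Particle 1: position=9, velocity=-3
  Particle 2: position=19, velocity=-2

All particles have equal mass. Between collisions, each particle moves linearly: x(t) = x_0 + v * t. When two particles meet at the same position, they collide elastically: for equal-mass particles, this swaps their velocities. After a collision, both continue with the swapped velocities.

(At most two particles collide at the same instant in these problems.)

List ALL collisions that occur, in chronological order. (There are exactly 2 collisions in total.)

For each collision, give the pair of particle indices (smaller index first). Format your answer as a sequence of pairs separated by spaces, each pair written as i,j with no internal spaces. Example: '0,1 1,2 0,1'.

Collision at t=1: particles 0 and 1 swap velocities; positions: p0=6 p1=6 p2=17; velocities now: v0=-3 v1=4 v2=-2
Collision at t=17/6: particles 1 and 2 swap velocities; positions: p0=1/2 p1=40/3 p2=40/3; velocities now: v0=-3 v1=-2 v2=4

Answer: 0,1 1,2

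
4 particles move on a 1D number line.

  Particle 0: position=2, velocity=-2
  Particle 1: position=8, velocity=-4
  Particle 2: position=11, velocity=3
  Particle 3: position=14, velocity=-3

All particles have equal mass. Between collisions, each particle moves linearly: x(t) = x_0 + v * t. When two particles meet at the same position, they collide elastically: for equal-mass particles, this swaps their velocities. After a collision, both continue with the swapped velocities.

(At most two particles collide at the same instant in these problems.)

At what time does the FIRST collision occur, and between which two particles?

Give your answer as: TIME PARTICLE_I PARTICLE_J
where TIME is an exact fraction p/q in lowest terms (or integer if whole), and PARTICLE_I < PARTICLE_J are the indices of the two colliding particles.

Pair (0,1): pos 2,8 vel -2,-4 -> gap=6, closing at 2/unit, collide at t=3
Pair (1,2): pos 8,11 vel -4,3 -> not approaching (rel speed -7 <= 0)
Pair (2,3): pos 11,14 vel 3,-3 -> gap=3, closing at 6/unit, collide at t=1/2
Earliest collision: t=1/2 between 2 and 3

Answer: 1/2 2 3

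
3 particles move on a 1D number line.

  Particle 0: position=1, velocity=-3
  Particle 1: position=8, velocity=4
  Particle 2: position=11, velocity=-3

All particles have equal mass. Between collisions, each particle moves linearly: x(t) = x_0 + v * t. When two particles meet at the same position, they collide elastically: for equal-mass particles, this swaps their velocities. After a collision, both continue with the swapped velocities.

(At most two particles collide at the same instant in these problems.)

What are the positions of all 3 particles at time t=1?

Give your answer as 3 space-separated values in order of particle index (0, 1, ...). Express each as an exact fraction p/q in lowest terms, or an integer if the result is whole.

Answer: -2 8 12

Derivation:
Collision at t=3/7: particles 1 and 2 swap velocities; positions: p0=-2/7 p1=68/7 p2=68/7; velocities now: v0=-3 v1=-3 v2=4
Advance to t=1 (no further collisions before then); velocities: v0=-3 v1=-3 v2=4; positions = -2 8 12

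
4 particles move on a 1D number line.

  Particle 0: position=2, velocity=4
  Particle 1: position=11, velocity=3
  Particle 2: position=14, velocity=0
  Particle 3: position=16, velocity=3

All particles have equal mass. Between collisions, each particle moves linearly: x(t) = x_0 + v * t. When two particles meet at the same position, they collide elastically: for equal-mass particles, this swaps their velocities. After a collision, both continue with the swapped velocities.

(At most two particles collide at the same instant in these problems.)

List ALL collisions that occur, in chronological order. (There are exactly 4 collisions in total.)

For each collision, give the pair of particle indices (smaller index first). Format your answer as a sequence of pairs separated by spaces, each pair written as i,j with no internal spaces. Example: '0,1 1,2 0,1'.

Collision at t=1: particles 1 and 2 swap velocities; positions: p0=6 p1=14 p2=14 p3=19; velocities now: v0=4 v1=0 v2=3 v3=3
Collision at t=3: particles 0 and 1 swap velocities; positions: p0=14 p1=14 p2=20 p3=25; velocities now: v0=0 v1=4 v2=3 v3=3
Collision at t=9: particles 1 and 2 swap velocities; positions: p0=14 p1=38 p2=38 p3=43; velocities now: v0=0 v1=3 v2=4 v3=3
Collision at t=14: particles 2 and 3 swap velocities; positions: p0=14 p1=53 p2=58 p3=58; velocities now: v0=0 v1=3 v2=3 v3=4

Answer: 1,2 0,1 1,2 2,3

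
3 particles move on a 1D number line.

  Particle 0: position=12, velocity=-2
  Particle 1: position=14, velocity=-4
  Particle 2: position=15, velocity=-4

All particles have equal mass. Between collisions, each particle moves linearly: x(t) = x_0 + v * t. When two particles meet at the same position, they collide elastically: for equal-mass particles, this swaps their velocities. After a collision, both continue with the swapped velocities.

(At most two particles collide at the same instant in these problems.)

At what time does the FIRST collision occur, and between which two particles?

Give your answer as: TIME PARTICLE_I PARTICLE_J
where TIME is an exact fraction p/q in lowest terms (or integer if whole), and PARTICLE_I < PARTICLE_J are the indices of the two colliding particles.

Answer: 1 0 1

Derivation:
Pair (0,1): pos 12,14 vel -2,-4 -> gap=2, closing at 2/unit, collide at t=1
Pair (1,2): pos 14,15 vel -4,-4 -> not approaching (rel speed 0 <= 0)
Earliest collision: t=1 between 0 and 1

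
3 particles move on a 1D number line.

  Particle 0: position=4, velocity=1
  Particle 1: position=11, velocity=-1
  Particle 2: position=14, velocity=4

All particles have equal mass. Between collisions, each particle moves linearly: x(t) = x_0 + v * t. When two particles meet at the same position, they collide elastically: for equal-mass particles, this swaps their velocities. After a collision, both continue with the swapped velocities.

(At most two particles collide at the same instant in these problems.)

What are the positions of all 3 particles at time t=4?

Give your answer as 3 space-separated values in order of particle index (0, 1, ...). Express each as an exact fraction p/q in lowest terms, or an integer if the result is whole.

Answer: 7 8 30

Derivation:
Collision at t=7/2: particles 0 and 1 swap velocities; positions: p0=15/2 p1=15/2 p2=28; velocities now: v0=-1 v1=1 v2=4
Advance to t=4 (no further collisions before then); velocities: v0=-1 v1=1 v2=4; positions = 7 8 30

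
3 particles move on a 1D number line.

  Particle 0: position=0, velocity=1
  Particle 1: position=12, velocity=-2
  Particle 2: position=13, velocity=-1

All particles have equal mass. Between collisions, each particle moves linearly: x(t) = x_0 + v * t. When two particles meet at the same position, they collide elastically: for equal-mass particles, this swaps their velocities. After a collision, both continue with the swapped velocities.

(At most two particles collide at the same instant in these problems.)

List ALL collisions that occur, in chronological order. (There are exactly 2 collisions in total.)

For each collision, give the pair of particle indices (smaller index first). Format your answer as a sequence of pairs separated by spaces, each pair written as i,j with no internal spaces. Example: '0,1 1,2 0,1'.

Collision at t=4: particles 0 and 1 swap velocities; positions: p0=4 p1=4 p2=9; velocities now: v0=-2 v1=1 v2=-1
Collision at t=13/2: particles 1 and 2 swap velocities; positions: p0=-1 p1=13/2 p2=13/2; velocities now: v0=-2 v1=-1 v2=1

Answer: 0,1 1,2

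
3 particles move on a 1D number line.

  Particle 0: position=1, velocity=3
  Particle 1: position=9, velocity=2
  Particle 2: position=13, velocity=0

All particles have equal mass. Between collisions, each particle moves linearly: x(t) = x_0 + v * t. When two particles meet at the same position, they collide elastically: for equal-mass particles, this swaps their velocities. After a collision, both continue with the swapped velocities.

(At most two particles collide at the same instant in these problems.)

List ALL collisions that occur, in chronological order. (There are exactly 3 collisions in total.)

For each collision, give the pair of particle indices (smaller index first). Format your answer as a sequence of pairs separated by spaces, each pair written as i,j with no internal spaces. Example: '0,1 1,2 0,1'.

Answer: 1,2 0,1 1,2

Derivation:
Collision at t=2: particles 1 and 2 swap velocities; positions: p0=7 p1=13 p2=13; velocities now: v0=3 v1=0 v2=2
Collision at t=4: particles 0 and 1 swap velocities; positions: p0=13 p1=13 p2=17; velocities now: v0=0 v1=3 v2=2
Collision at t=8: particles 1 and 2 swap velocities; positions: p0=13 p1=25 p2=25; velocities now: v0=0 v1=2 v2=3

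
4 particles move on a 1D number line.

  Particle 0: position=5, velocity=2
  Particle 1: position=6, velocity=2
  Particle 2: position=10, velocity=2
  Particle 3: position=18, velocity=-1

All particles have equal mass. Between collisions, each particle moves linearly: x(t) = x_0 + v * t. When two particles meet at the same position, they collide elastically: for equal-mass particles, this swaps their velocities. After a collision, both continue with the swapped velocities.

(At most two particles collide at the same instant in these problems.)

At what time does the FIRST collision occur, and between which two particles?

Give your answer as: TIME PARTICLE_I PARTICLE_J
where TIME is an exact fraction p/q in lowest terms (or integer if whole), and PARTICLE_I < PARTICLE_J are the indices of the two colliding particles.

Answer: 8/3 2 3

Derivation:
Pair (0,1): pos 5,6 vel 2,2 -> not approaching (rel speed 0 <= 0)
Pair (1,2): pos 6,10 vel 2,2 -> not approaching (rel speed 0 <= 0)
Pair (2,3): pos 10,18 vel 2,-1 -> gap=8, closing at 3/unit, collide at t=8/3
Earliest collision: t=8/3 between 2 and 3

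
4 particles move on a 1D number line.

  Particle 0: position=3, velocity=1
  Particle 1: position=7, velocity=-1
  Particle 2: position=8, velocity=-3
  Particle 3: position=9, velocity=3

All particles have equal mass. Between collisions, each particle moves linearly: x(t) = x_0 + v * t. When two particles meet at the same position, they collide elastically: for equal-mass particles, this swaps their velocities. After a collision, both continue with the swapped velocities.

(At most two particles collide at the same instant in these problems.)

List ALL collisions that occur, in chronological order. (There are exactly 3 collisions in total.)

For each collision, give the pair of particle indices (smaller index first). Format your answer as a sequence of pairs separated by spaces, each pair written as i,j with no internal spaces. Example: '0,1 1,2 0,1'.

Answer: 1,2 0,1 1,2

Derivation:
Collision at t=1/2: particles 1 and 2 swap velocities; positions: p0=7/2 p1=13/2 p2=13/2 p3=21/2; velocities now: v0=1 v1=-3 v2=-1 v3=3
Collision at t=5/4: particles 0 and 1 swap velocities; positions: p0=17/4 p1=17/4 p2=23/4 p3=51/4; velocities now: v0=-3 v1=1 v2=-1 v3=3
Collision at t=2: particles 1 and 2 swap velocities; positions: p0=2 p1=5 p2=5 p3=15; velocities now: v0=-3 v1=-1 v2=1 v3=3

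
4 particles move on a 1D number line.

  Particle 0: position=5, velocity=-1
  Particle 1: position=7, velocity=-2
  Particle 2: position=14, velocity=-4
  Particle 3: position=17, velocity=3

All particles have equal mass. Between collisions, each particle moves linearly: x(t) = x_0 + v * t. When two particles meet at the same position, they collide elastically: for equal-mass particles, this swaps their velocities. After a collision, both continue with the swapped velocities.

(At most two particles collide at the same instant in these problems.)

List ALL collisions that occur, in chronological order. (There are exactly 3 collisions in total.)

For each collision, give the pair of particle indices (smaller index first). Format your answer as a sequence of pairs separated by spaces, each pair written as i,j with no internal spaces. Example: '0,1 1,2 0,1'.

Collision at t=2: particles 0 and 1 swap velocities; positions: p0=3 p1=3 p2=6 p3=23; velocities now: v0=-2 v1=-1 v2=-4 v3=3
Collision at t=3: particles 1 and 2 swap velocities; positions: p0=1 p1=2 p2=2 p3=26; velocities now: v0=-2 v1=-4 v2=-1 v3=3
Collision at t=7/2: particles 0 and 1 swap velocities; positions: p0=0 p1=0 p2=3/2 p3=55/2; velocities now: v0=-4 v1=-2 v2=-1 v3=3

Answer: 0,1 1,2 0,1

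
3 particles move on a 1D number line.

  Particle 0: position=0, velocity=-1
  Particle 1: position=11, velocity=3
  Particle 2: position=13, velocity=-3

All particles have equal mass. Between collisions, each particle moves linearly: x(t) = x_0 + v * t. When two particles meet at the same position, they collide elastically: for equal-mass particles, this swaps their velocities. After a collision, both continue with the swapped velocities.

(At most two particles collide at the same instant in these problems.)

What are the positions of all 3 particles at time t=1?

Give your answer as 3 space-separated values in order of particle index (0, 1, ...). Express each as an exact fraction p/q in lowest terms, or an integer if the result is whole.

Collision at t=1/3: particles 1 and 2 swap velocities; positions: p0=-1/3 p1=12 p2=12; velocities now: v0=-1 v1=-3 v2=3
Advance to t=1 (no further collisions before then); velocities: v0=-1 v1=-3 v2=3; positions = -1 10 14

Answer: -1 10 14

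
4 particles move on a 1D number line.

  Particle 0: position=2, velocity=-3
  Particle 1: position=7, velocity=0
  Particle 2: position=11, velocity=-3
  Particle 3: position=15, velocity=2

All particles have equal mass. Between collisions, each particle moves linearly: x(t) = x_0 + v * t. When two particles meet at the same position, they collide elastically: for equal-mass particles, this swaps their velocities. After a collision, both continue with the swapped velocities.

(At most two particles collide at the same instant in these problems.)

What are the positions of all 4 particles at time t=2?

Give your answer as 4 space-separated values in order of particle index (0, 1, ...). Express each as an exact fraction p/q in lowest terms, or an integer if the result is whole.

Collision at t=4/3: particles 1 and 2 swap velocities; positions: p0=-2 p1=7 p2=7 p3=53/3; velocities now: v0=-3 v1=-3 v2=0 v3=2
Advance to t=2 (no further collisions before then); velocities: v0=-3 v1=-3 v2=0 v3=2; positions = -4 5 7 19

Answer: -4 5 7 19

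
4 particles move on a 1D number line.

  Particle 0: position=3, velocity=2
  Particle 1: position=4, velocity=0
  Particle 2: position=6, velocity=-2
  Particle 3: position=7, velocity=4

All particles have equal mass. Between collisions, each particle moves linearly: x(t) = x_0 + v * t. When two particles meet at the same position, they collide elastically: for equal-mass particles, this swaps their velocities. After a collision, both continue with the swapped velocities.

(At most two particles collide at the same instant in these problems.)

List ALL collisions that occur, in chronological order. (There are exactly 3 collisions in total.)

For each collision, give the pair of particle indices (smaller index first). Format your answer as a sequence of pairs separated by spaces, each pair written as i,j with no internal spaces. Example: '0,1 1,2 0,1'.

Collision at t=1/2: particles 0 and 1 swap velocities; positions: p0=4 p1=4 p2=5 p3=9; velocities now: v0=0 v1=2 v2=-2 v3=4
Collision at t=3/4: particles 1 and 2 swap velocities; positions: p0=4 p1=9/2 p2=9/2 p3=10; velocities now: v0=0 v1=-2 v2=2 v3=4
Collision at t=1: particles 0 and 1 swap velocities; positions: p0=4 p1=4 p2=5 p3=11; velocities now: v0=-2 v1=0 v2=2 v3=4

Answer: 0,1 1,2 0,1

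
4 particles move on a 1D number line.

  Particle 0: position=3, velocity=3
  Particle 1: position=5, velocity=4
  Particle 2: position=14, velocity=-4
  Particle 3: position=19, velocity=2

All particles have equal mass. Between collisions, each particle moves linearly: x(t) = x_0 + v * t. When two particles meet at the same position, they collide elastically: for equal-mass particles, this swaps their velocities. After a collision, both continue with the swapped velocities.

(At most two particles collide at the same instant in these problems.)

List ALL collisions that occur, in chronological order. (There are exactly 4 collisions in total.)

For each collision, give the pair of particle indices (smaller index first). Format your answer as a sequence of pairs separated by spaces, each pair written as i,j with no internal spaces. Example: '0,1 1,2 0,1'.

Collision at t=9/8: particles 1 and 2 swap velocities; positions: p0=51/8 p1=19/2 p2=19/2 p3=85/4; velocities now: v0=3 v1=-4 v2=4 v3=2
Collision at t=11/7: particles 0 and 1 swap velocities; positions: p0=54/7 p1=54/7 p2=79/7 p3=155/7; velocities now: v0=-4 v1=3 v2=4 v3=2
Collision at t=7: particles 2 and 3 swap velocities; positions: p0=-14 p1=24 p2=33 p3=33; velocities now: v0=-4 v1=3 v2=2 v3=4
Collision at t=16: particles 1 and 2 swap velocities; positions: p0=-50 p1=51 p2=51 p3=69; velocities now: v0=-4 v1=2 v2=3 v3=4

Answer: 1,2 0,1 2,3 1,2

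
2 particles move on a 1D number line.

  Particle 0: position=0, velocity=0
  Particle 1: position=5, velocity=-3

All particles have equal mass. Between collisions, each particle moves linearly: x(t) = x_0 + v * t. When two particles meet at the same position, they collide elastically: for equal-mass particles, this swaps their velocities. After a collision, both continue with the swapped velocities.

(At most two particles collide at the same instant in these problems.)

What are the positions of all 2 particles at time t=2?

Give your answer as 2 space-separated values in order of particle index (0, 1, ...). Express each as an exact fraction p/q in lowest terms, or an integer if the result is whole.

Answer: -1 0

Derivation:
Collision at t=5/3: particles 0 and 1 swap velocities; positions: p0=0 p1=0; velocities now: v0=-3 v1=0
Advance to t=2 (no further collisions before then); velocities: v0=-3 v1=0; positions = -1 0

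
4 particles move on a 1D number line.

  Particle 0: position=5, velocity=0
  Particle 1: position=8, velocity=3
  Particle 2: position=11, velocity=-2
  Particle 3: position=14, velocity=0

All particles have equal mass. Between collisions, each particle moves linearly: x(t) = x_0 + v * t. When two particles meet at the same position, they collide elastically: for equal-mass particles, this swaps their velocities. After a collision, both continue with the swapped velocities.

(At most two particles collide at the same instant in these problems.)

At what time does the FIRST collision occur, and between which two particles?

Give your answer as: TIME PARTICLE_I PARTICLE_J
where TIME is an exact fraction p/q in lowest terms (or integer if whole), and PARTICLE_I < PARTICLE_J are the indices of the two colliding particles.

Answer: 3/5 1 2

Derivation:
Pair (0,1): pos 5,8 vel 0,3 -> not approaching (rel speed -3 <= 0)
Pair (1,2): pos 8,11 vel 3,-2 -> gap=3, closing at 5/unit, collide at t=3/5
Pair (2,3): pos 11,14 vel -2,0 -> not approaching (rel speed -2 <= 0)
Earliest collision: t=3/5 between 1 and 2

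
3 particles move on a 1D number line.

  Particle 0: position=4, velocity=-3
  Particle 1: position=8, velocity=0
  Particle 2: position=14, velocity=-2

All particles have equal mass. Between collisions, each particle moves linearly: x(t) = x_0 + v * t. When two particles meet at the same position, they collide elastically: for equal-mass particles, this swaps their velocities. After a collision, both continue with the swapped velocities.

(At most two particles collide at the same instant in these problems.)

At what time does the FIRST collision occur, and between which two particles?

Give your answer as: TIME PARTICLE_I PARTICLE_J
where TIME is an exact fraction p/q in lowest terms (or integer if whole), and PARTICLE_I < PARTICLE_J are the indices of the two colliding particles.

Answer: 3 1 2

Derivation:
Pair (0,1): pos 4,8 vel -3,0 -> not approaching (rel speed -3 <= 0)
Pair (1,2): pos 8,14 vel 0,-2 -> gap=6, closing at 2/unit, collide at t=3
Earliest collision: t=3 between 1 and 2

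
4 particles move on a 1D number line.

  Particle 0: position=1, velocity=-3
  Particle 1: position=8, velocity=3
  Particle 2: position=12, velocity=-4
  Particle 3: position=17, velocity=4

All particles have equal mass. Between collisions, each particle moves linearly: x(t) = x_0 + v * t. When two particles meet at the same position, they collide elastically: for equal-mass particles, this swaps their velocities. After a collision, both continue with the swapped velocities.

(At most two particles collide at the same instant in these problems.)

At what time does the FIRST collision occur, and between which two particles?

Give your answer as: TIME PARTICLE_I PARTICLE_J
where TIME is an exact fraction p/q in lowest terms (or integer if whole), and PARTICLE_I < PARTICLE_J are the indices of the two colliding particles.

Pair (0,1): pos 1,8 vel -3,3 -> not approaching (rel speed -6 <= 0)
Pair (1,2): pos 8,12 vel 3,-4 -> gap=4, closing at 7/unit, collide at t=4/7
Pair (2,3): pos 12,17 vel -4,4 -> not approaching (rel speed -8 <= 0)
Earliest collision: t=4/7 between 1 and 2

Answer: 4/7 1 2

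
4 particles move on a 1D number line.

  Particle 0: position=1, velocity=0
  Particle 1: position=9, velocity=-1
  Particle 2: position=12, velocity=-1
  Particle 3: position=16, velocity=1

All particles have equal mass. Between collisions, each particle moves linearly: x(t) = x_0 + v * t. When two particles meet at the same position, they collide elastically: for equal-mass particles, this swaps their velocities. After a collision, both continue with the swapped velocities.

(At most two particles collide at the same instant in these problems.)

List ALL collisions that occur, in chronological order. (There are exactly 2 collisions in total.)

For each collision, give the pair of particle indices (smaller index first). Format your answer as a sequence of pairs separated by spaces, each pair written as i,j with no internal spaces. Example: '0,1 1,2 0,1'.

Collision at t=8: particles 0 and 1 swap velocities; positions: p0=1 p1=1 p2=4 p3=24; velocities now: v0=-1 v1=0 v2=-1 v3=1
Collision at t=11: particles 1 and 2 swap velocities; positions: p0=-2 p1=1 p2=1 p3=27; velocities now: v0=-1 v1=-1 v2=0 v3=1

Answer: 0,1 1,2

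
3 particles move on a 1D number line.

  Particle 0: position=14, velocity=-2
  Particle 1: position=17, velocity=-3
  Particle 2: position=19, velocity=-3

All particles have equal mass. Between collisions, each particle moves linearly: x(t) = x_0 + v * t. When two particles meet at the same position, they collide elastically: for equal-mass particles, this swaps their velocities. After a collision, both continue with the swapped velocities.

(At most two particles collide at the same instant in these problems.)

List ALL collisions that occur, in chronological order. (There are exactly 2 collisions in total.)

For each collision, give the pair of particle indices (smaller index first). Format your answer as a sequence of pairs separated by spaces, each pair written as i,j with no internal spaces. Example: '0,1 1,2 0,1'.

Answer: 0,1 1,2

Derivation:
Collision at t=3: particles 0 and 1 swap velocities; positions: p0=8 p1=8 p2=10; velocities now: v0=-3 v1=-2 v2=-3
Collision at t=5: particles 1 and 2 swap velocities; positions: p0=2 p1=4 p2=4; velocities now: v0=-3 v1=-3 v2=-2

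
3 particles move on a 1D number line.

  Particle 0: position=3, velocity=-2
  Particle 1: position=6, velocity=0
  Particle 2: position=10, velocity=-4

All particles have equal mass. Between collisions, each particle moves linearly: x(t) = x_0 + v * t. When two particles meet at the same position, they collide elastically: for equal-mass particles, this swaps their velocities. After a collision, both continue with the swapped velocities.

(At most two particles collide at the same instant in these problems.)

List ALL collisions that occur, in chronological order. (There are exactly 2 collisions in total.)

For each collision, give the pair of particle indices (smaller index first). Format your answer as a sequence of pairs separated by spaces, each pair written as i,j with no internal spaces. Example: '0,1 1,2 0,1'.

Answer: 1,2 0,1

Derivation:
Collision at t=1: particles 1 and 2 swap velocities; positions: p0=1 p1=6 p2=6; velocities now: v0=-2 v1=-4 v2=0
Collision at t=7/2: particles 0 and 1 swap velocities; positions: p0=-4 p1=-4 p2=6; velocities now: v0=-4 v1=-2 v2=0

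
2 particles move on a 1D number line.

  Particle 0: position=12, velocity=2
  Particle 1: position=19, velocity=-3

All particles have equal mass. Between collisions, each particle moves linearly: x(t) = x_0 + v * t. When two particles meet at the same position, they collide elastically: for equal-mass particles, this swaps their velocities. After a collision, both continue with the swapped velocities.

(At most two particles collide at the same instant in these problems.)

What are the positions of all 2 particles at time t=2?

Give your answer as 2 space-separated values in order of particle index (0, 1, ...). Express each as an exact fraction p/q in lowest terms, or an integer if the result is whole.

Collision at t=7/5: particles 0 and 1 swap velocities; positions: p0=74/5 p1=74/5; velocities now: v0=-3 v1=2
Advance to t=2 (no further collisions before then); velocities: v0=-3 v1=2; positions = 13 16

Answer: 13 16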